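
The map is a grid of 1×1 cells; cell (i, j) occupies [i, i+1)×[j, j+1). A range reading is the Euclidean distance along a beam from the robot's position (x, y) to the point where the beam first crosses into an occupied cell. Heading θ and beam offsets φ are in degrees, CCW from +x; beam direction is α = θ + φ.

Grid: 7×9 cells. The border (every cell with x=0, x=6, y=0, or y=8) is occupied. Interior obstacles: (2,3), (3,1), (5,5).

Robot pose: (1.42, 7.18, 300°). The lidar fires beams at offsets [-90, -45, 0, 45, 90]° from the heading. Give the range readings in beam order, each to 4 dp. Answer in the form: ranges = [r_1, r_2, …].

ranges = [0.4850, 1.6228, 7.1360, 4.5592, 1.6400]

beam 1: φ=-90°, α=210°
  d=(-0.8660,-0.5000)  start (1,7)  tX=0.4850 tY=0.3600  stride 1/|dx|=1.1547 1/|dy|=2.0000
    cross y-line → (1,6), t=0.3600
    cross x-line → (0,6), t=0.4850 (wall)
  → r_1 = 0.4850
beam 2: φ=-45°, α=255°
  d=(-0.2588,-0.9659)  start (1,7)  tX=1.6228 tY=0.1863  stride 1/|dx|=3.8637 1/|dy|=1.0353
    cross y-line → (1,6), t=0.1863
    cross y-line → (1,5), t=1.2216
    cross x-line → (0,5), t=1.6228 (wall)
  → r_2 = 1.6228
beam 3: φ=0°, α=300°
  d=(0.5000,-0.8660)  start (1,7)  tX=1.1600 tY=0.2078  stride 1/|dx|=2.0000 1/|dy|=1.1547
    cross y-line → (1,6), t=0.2078
    cross x-line → (2,6), t=1.1600
    cross y-line → (2,5), t=1.3625
    cross y-line → (2,4), t=2.5172
    cross x-line → (3,4), t=3.1600
    cross y-line → (3,3), t=3.6719
    cross y-line → (3,2), t=4.8266
    cross x-line → (4,2), t=5.1600
    cross y-line → (4,1), t=5.9813
    cross y-line → (4,0), t=7.1360 (wall)
  → r_3 = 7.1360
beam 4: φ=45°, α=345°
  d=(0.9659,-0.2588)  start (1,7)  tX=0.6005 tY=0.6955  stride 1/|dx|=1.0353 1/|dy|=3.8637
    cross x-line → (2,7), t=0.6005
    cross y-line → (2,6), t=0.6955
    cross x-line → (3,6), t=1.6357
    cross x-line → (4,6), t=2.6710
    cross x-line → (5,6), t=3.7063
    cross y-line → (5,5), t=4.5592 (wall)
  → r_4 = 4.5592
beam 5: φ=90°, α=30°
  d=(0.8660,0.5000)  start (1,7)  tX=0.6697 tY=1.6400  stride 1/|dx|=1.1547 1/|dy|=2.0000
    cross x-line → (2,7), t=0.6697
    cross y-line → (2,8), t=1.6400 (wall)
  → r_5 = 1.6400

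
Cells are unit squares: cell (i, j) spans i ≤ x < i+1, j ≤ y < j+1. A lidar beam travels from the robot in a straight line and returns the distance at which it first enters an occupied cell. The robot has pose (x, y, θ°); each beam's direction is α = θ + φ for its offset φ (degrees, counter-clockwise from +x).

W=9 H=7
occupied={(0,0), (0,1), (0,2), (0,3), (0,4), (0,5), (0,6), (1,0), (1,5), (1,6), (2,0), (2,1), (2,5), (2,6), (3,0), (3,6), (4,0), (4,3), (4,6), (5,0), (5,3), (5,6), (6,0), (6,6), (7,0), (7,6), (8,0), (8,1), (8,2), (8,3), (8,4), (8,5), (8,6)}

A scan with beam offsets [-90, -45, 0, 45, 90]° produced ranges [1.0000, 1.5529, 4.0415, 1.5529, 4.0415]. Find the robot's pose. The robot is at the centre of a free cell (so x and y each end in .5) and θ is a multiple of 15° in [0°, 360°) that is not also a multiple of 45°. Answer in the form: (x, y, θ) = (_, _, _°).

Enumerate (i+0.5, j+0.5, θ) over the 30 free cells and 16 admissible headings. For each, cast all 5 beams and compare to the given ranges.
  (4.5, 2.5, 15°): beam 1 = 1.5529 ≠ 1.0000 ✗
  (4.5, 5.5, 165°): beam 1 = 0.5176 ≠ 1.0000 ✗
  (6.5, 5.5, 165°): beam 1 = 0.5176 ≠ 1.0000 ✗
  …
  (4.5, 5.5, 240°): r_1=1.0000, r_2=1.5529, r_3=4.0415, r_4=1.5529, r_5=4.0415 — all match ✓
Only this pose fits every beam.

(x, y, θ) = (4.5, 5.5, 240°)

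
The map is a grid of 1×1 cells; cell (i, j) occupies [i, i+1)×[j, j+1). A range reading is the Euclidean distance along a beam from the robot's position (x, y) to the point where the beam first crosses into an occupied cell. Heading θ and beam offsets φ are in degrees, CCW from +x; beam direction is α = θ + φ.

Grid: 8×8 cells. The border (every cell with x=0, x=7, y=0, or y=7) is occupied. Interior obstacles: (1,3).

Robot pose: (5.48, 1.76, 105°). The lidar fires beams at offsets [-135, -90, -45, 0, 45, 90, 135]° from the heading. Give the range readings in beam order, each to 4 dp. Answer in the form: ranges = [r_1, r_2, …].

ranges = [1.5200, 1.5736, 3.0400, 5.4248, 4.0184, 2.9364, 0.8776]

beam 1: φ=-135°, α=330°
  direction (0.8660, -0.5000); cell (5,1); t to first gridline: x 0.6004, y 1.5200 (then +1.1547 / +2.0000)
    (6,1) via x @ 0.6004
    (6,0) via y @ 1.5200  # hit
  → r_1 = 1.5200
beam 2: φ=-90°, α=15°
  direction (0.9659, 0.2588); cell (5,1); t to first gridline: x 0.5383, y 0.9273 (then +1.0353 / +3.8637)
    (6,1) via x @ 0.5383
    (6,2) via y @ 0.9273
    (7,2) via x @ 1.5736  # hit
  → r_2 = 1.5736
beam 3: φ=-45°, α=60°
  direction (0.5000, 0.8660); cell (5,1); t to first gridline: x 1.0400, y 0.2771 (then +2.0000 / +1.1547)
    (5,2) via y @ 0.2771
    (6,2) via x @ 1.0400
    (6,3) via y @ 1.4318
    (6,4) via y @ 2.5865
    (7,4) via x @ 3.0400  # hit
  → r_3 = 3.0400
beam 4: φ=0°, α=105°
  direction (-0.2588, 0.9659); cell (5,1); t to first gridline: x 1.8546, y 0.2485 (then +3.8637 / +1.0353)
    (5,2) via y @ 0.2485
    (5,3) via y @ 1.2837
    (4,3) via x @ 1.8546
    (4,4) via y @ 2.3190
    (4,5) via y @ 3.3543
    (4,6) via y @ 4.3896
    (4,7) via y @ 5.4248  # hit
  → r_4 = 5.4248
beam 5: φ=45°, α=150°
  direction (-0.8660, 0.5000); cell (5,1); t to first gridline: x 0.5543, y 0.4800 (then +1.1547 / +2.0000)
    (5,2) via y @ 0.4800
    (4,2) via x @ 0.5543
    (3,2) via x @ 1.7090
    (3,3) via y @ 2.4800
    (2,3) via x @ 2.8637
    (1,3) via x @ 4.0184  # hit
  → r_5 = 4.0184
beam 6: φ=90°, α=195°
  direction (-0.9659, -0.2588); cell (5,1); t to first gridline: x 0.4969, y 2.9364 (then +1.0353 / +3.8637)
    (4,1) via x @ 0.4969
    (3,1) via x @ 1.5322
    (2,1) via x @ 2.5675
    (2,0) via y @ 2.9364  # hit
  → r_6 = 2.9364
beam 7: φ=135°, α=240°
  direction (-0.5000, -0.8660); cell (5,1); t to first gridline: x 0.9600, y 0.8776 (then +2.0000 / +1.1547)
    (5,0) via y @ 0.8776  # hit
  → r_7 = 0.8776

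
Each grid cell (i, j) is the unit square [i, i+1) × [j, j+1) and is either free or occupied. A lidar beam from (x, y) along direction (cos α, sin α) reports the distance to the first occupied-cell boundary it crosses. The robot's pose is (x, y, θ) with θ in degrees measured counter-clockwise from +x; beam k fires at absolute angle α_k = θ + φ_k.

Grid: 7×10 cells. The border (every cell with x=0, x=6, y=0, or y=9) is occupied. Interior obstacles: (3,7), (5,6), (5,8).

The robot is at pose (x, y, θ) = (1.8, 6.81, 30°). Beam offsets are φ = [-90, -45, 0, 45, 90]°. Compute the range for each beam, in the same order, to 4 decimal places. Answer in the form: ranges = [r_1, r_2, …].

ranges = [6.7088, 4.3482, 1.3856, 2.2673, 1.6000]

beam 1: φ=-90°, α=300°
  direction (0.5000, -0.8660); cell (1,6); t to first gridline: x 0.4000, y 0.9353 (then +2.0000 / +1.1547)
    (2,6) via x @ 0.4000
    (2,5) via y @ 0.9353
    (2,4) via y @ 2.0900
    (3,4) via x @ 2.4000
    (3,3) via y @ 3.2447
    (3,2) via y @ 4.3994
    (4,2) via x @ 4.4000
    (4,1) via y @ 5.5541
    (5,1) via x @ 6.4000
    (5,0) via y @ 6.7088  # hit
  → r_1 = 6.7088
beam 2: φ=-45°, α=345°
  direction (0.9659, -0.2588); cell (1,6); t to first gridline: x 0.2071, y 3.1296 (then +1.0353 / +3.8637)
    (2,6) via x @ 0.2071
    (3,6) via x @ 1.2423
    (4,6) via x @ 2.2776
    (4,5) via y @ 3.1296
    (5,5) via x @ 3.3129
    (6,5) via x @ 4.3482  # hit
  → r_2 = 4.3482
beam 3: φ=0°, α=30°
  direction (0.8660, 0.5000); cell (1,6); t to first gridline: x 0.2309, y 0.3800 (then +1.1547 / +2.0000)
    (2,6) via x @ 0.2309
    (2,7) via y @ 0.3800
    (3,7) via x @ 1.3856  # hit
  → r_3 = 1.3856
beam 4: φ=45°, α=75°
  direction (0.2588, 0.9659); cell (1,6); t to first gridline: x 0.7727, y 0.1967 (then +3.8637 / +1.0353)
    (1,7) via y @ 0.1967
    (2,7) via x @ 0.7727
    (2,8) via y @ 1.2320
    (2,9) via y @ 2.2673  # hit
  → r_4 = 2.2673
beam 5: φ=90°, α=120°
  direction (-0.5000, 0.8660); cell (1,6); t to first gridline: x 1.6000, y 0.2194 (then +2.0000 / +1.1547)
    (1,7) via y @ 0.2194
    (1,8) via y @ 1.3741
    (0,8) via x @ 1.6000  # hit
  → r_5 = 1.6000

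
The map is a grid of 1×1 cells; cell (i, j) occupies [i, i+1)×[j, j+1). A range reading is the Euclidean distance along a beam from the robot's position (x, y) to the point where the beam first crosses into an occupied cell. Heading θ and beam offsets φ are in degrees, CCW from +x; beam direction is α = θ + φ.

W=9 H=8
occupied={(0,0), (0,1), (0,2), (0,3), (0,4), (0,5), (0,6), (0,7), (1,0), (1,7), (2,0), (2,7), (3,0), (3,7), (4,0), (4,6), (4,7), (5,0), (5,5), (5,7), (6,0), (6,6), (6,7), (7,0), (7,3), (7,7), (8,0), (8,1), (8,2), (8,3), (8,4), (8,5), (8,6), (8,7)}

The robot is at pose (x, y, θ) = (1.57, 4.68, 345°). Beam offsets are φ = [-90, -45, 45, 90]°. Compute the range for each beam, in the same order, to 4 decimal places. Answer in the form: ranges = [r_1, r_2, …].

beam 1: φ=-90°, α=255°
  dir = (cos 255°, sin 255°) = (-0.2588, -0.9659); from cell (1,4)
  next x-line at t=2.2023, next y-line at t=0.7040; Δt_x=3.8637, Δt_y=1.0353
    y: enter (1,3) at t=0.7040
    y: enter (1,2) at t=1.7393
    x: enter (0,2) at t=2.2023 ← occupied
  → r_1 = 2.2023
beam 2: φ=-45°, α=300°
  dir = (cos 300°, sin 300°) = (0.5000, -0.8660); from cell (1,4)
  next x-line at t=0.8600, next y-line at t=0.7852; Δt_x=2.0000, Δt_y=1.1547
    y: enter (1,3) at t=0.7852
    x: enter (2,3) at t=0.8600
    y: enter (2,2) at t=1.9399
    x: enter (3,2) at t=2.8600
    y: enter (3,1) at t=3.0946
    y: enter (3,0) at t=4.2493 ← occupied
  → r_2 = 4.2493
beam 3: φ=45°, α=30°
  dir = (cos 30°, sin 30°) = (0.8660, 0.5000); from cell (1,4)
  next x-line at t=0.4965, next y-line at t=0.6400; Δt_x=1.1547, Δt_y=2.0000
    x: enter (2,4) at t=0.4965
    y: enter (2,5) at t=0.6400
    x: enter (3,5) at t=1.6512
    y: enter (3,6) at t=2.6400
    x: enter (4,6) at t=2.8059 ← occupied
  → r_3 = 2.8059
beam 4: φ=90°, α=75°
  dir = (cos 75°, sin 75°) = (0.2588, 0.9659); from cell (1,4)
  next x-line at t=1.6614, next y-line at t=0.3313; Δt_x=3.8637, Δt_y=1.0353
    y: enter (1,5) at t=0.3313
    y: enter (1,6) at t=1.3666
    x: enter (2,6) at t=1.6614
    y: enter (2,7) at t=2.4018 ← occupied
  → r_4 = 2.4018

ranges = [2.2023, 4.2493, 2.8059, 2.4018]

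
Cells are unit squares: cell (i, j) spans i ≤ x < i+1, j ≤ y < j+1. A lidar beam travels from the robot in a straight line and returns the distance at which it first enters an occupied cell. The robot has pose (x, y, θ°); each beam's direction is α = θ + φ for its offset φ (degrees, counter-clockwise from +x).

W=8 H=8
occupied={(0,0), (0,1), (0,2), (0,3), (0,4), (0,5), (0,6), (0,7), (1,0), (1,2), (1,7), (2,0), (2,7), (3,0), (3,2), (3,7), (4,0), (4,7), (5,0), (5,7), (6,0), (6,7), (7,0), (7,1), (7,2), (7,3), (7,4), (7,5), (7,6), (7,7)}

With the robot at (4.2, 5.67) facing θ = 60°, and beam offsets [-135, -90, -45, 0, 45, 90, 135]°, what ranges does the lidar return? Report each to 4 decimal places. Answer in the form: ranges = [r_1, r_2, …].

beam 1: φ=-135°, α=285°
  cosα=0.2588 sinα=-0.9659 | (4,5) | tMaxX 3.0910 tMaxY 0.6936 | tΔX 3.8637 tΔY 1.0353
    t=0.6936 [y] (4,4)
    t=1.7289 [y] (4,3)
    t=2.7642 [y] (4,2)
    t=3.0910 [x] (5,2)
    t=3.7995 [y] (5,1)
    t=4.8347 [y] (5,0) — stop
  → r_1 = 4.8347
beam 2: φ=-90°, α=330°
  cosα=0.8660 sinα=-0.5000 | (4,5) | tMaxX 0.9238 tMaxY 1.3400 | tΔX 1.1547 tΔY 2.0000
    t=0.9238 [x] (5,5)
    t=1.3400 [y] (5,4)
    t=2.0785 [x] (6,4)
    t=3.2332 [x] (7,4) — stop
  → r_2 = 3.2332
beam 3: φ=-45°, α=15°
  cosα=0.9659 sinα=0.2588 | (4,5) | tMaxX 0.8282 tMaxY 1.2750 | tΔX 1.0353 tΔY 3.8637
    t=0.8282 [x] (5,5)
    t=1.2750 [y] (5,6)
    t=1.8635 [x] (6,6)
    t=2.8988 [x] (7,6) — stop
  → r_3 = 2.8988
beam 4: φ=0°, α=60°
  cosα=0.5000 sinα=0.8660 | (4,5) | tMaxX 1.6000 tMaxY 0.3811 | tΔX 2.0000 tΔY 1.1547
    t=0.3811 [y] (4,6)
    t=1.5358 [y] (4,7) — stop
  → r_4 = 1.5358
beam 5: φ=45°, α=105°
  cosα=-0.2588 sinα=0.9659 | (4,5) | tMaxX 0.7727 tMaxY 0.3416 | tΔX 3.8637 tΔY 1.0353
    t=0.3416 [y] (4,6)
    t=0.7727 [x] (3,6)
    t=1.3769 [y] (3,7) — stop
  → r_5 = 1.3769
beam 6: φ=90°, α=150°
  cosα=-0.8660 sinα=0.5000 | (4,5) | tMaxX 0.2309 tMaxY 0.6600 | tΔX 1.1547 tΔY 2.0000
    t=0.2309 [x] (3,5)
    t=0.6600 [y] (3,6)
    t=1.3856 [x] (2,6)
    t=2.5403 [x] (1,6)
    t=2.6600 [y] (1,7) — stop
  → r_6 = 2.6600
beam 7: φ=135°, α=195°
  cosα=-0.9659 sinα=-0.2588 | (4,5) | tMaxX 0.2071 tMaxY 2.5887 | tΔX 1.0353 tΔY 3.8637
    t=0.2071 [x] (3,5)
    t=1.2423 [x] (2,5)
    t=2.2776 [x] (1,5)
    t=2.5887 [y] (1,4)
    t=3.3129 [x] (0,4) — stop
  → r_7 = 3.3129

ranges = [4.8347, 3.2332, 2.8988, 1.5358, 1.3769, 2.6600, 3.3129]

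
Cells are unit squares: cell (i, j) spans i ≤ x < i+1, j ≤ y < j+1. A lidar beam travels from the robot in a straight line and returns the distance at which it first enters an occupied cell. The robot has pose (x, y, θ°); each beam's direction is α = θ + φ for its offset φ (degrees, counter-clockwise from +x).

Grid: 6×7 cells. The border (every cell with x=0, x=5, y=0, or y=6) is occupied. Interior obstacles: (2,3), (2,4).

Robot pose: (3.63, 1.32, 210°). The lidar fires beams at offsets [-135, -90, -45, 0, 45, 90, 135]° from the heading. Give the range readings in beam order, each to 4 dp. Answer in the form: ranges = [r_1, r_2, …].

ranges = [4.8451, 1.9399, 2.7228, 0.6400, 0.3313, 0.3695, 1.2364]

beam 1: φ=-135°, α=75°
  dir = (cos 75°, sin 75°) = (0.2588, 0.9659); from cell (3,1)
  next x-line at t=1.4296, next y-line at t=0.7040; Δt_x=3.8637, Δt_y=1.0353
    y: enter (3,2) at t=0.7040
    x: enter (4,2) at t=1.4296
    y: enter (4,3) at t=1.7393
    y: enter (4,4) at t=2.7745
    y: enter (4,5) at t=3.8098
    y: enter (4,6) at t=4.8451 ← occupied
  → r_1 = 4.8451
beam 2: φ=-90°, α=120°
  dir = (cos 120°, sin 120°) = (-0.5000, 0.8660); from cell (3,1)
  next x-line at t=1.2600, next y-line at t=0.7852; Δt_x=2.0000, Δt_y=1.1547
    y: enter (3,2) at t=0.7852
    x: enter (2,2) at t=1.2600
    y: enter (2,3) at t=1.9399 ← occupied
  → r_2 = 1.9399
beam 3: φ=-45°, α=165°
  dir = (cos 165°, sin 165°) = (-0.9659, 0.2588); from cell (3,1)
  next x-line at t=0.6522, next y-line at t=2.6273; Δt_x=1.0353, Δt_y=3.8637
    x: enter (2,1) at t=0.6522
    x: enter (1,1) at t=1.6875
    y: enter (1,2) at t=2.6273
    x: enter (0,2) at t=2.7228 ← occupied
  → r_3 = 2.7228
beam 4: φ=0°, α=210°
  dir = (cos 210°, sin 210°) = (-0.8660, -0.5000); from cell (3,1)
  next x-line at t=0.7275, next y-line at t=0.6400; Δt_x=1.1547, Δt_y=2.0000
    y: enter (3,0) at t=0.6400 ← occupied
  → r_4 = 0.6400
beam 5: φ=45°, α=255°
  dir = (cos 255°, sin 255°) = (-0.2588, -0.9659); from cell (3,1)
  next x-line at t=2.4341, next y-line at t=0.3313; Δt_x=3.8637, Δt_y=1.0353
    y: enter (3,0) at t=0.3313 ← occupied
  → r_5 = 0.3313
beam 6: φ=90°, α=300°
  dir = (cos 300°, sin 300°) = (0.5000, -0.8660); from cell (3,1)
  next x-line at t=0.7400, next y-line at t=0.3695; Δt_x=2.0000, Δt_y=1.1547
    y: enter (3,0) at t=0.3695 ← occupied
  → r_6 = 0.3695
beam 7: φ=135°, α=345°
  dir = (cos 345°, sin 345°) = (0.9659, -0.2588); from cell (3,1)
  next x-line at t=0.3831, next y-line at t=1.2364; Δt_x=1.0353, Δt_y=3.8637
    x: enter (4,1) at t=0.3831
    y: enter (4,0) at t=1.2364 ← occupied
  → r_7 = 1.2364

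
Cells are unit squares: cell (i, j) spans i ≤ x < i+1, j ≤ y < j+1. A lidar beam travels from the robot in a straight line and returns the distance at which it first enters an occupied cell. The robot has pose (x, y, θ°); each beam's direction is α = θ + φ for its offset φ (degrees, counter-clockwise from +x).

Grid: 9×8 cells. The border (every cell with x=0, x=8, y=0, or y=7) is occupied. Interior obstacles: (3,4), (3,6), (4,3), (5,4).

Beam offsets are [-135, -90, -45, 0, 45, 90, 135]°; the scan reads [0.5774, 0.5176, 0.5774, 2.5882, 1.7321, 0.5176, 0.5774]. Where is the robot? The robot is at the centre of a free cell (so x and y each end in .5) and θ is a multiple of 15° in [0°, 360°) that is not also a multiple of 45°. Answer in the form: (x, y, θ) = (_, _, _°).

Enumerate (i+0.5, j+0.5, θ) over the 38 free cells and 16 admissible headings. For each, cast all 7 beams and compare to the given ranges.
  (6.5, 1.5, 75°): beam 2 = 1.5529 ≠ 0.5176 ✗
  (1.5, 6.5, 60°): beam 1 = 5.6940 ≠ 0.5774 ✗
  (2.5, 2.5, 300°): beam 1 = 1.5529 ≠ 0.5774 ✗
  (4.5, 6.5, 150°): beam 1 = 1.9319 ≠ 0.5774 ✗
  …
  (4.5, 4.5, 75°): r_1=0.5774, r_2=0.5176, r_3=0.5774, r_4=2.5882, r_5=1.7321, r_6=0.5176, r_7=0.5774 — all match ✓
Only this pose fits every beam.

(x, y, θ) = (4.5, 4.5, 75°)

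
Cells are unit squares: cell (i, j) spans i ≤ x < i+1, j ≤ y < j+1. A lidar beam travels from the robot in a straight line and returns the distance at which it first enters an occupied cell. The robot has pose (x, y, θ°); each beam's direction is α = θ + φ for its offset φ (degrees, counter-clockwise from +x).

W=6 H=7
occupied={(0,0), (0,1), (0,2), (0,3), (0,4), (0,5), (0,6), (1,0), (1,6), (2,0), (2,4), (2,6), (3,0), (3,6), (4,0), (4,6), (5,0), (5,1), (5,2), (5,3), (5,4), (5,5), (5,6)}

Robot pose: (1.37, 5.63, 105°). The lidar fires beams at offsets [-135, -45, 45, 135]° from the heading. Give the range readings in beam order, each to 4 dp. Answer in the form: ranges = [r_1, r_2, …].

ranges = [1.2600, 0.4272, 0.4272, 0.7400]

beam 1: φ=-135°, α=330°
  cosα=0.8660 sinα=-0.5000 | (1,5) | tMaxX 0.7275 tMaxY 1.2600 | tΔX 1.1547 tΔY 2.0000
    t=0.7275 [x] (2,5)
    t=1.2600 [y] (2,4) — stop
  → r_1 = 1.2600
beam 2: φ=-45°, α=60°
  cosα=0.5000 sinα=0.8660 | (1,5) | tMaxX 1.2600 tMaxY 0.4272 | tΔX 2.0000 tΔY 1.1547
    t=0.4272 [y] (1,6) — stop
  → r_2 = 0.4272
beam 3: φ=45°, α=150°
  cosα=-0.8660 sinα=0.5000 | (1,5) | tMaxX 0.4272 tMaxY 0.7400 | tΔX 1.1547 tΔY 2.0000
    t=0.4272 [x] (0,5) — stop
  → r_3 = 0.4272
beam 4: φ=135°, α=240°
  cosα=-0.5000 sinα=-0.8660 | (1,5) | tMaxX 0.7400 tMaxY 0.7275 | tΔX 2.0000 tΔY 1.1547
    t=0.7275 [y] (1,4)
    t=0.7400 [x] (0,4) — stop
  → r_4 = 0.7400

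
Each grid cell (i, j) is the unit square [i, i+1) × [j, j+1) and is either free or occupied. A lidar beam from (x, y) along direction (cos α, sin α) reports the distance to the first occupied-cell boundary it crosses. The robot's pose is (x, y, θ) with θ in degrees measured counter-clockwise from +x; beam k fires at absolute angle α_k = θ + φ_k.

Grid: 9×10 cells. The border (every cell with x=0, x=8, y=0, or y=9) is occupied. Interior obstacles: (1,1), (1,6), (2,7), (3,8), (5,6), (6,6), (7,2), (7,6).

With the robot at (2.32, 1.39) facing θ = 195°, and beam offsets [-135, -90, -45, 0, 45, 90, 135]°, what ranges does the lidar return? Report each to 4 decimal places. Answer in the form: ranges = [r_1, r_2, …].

beam 1: φ=-135°, α=60°
  cosα=0.5000 sinα=0.8660 | (2,1) | tMaxX 1.3600 tMaxY 0.7044 | tΔX 2.0000 tΔY 1.1547
    t=0.7044 [y] (2,2)
    t=1.3600 [x] (3,2)
    t=1.8591 [y] (3,3)
    t=3.0138 [y] (3,4)
    t=3.3600 [x] (4,4)
    t=4.1685 [y] (4,5)
    t=5.3232 [y] (4,6)
    t=5.3600 [x] (5,6) — stop
  → r_1 = 5.3600
beam 2: φ=-90°, α=105°
  cosα=-0.2588 sinα=0.9659 | (2,1) | tMaxX 1.2364 tMaxY 0.6315 | tΔX 3.8637 tΔY 1.0353
    t=0.6315 [y] (2,2)
    t=1.2364 [x] (1,2)
    t=1.6668 [y] (1,3)
    t=2.7021 [y] (1,4)
    t=3.7373 [y] (1,5)
    t=4.7726 [y] (1,6) — stop
  → r_2 = 4.7726
beam 3: φ=-45°, α=150°
  cosα=-0.8660 sinα=0.5000 | (2,1) | tMaxX 0.3695 tMaxY 1.2200 | tΔX 1.1547 tΔY 2.0000
    t=0.3695 [x] (1,1) — stop
  → r_3 = 0.3695
beam 4: φ=0°, α=195°
  cosα=-0.9659 sinα=-0.2588 | (2,1) | tMaxX 0.3313 tMaxY 1.5068 | tΔX 1.0353 tΔY 3.8637
    t=0.3313 [x] (1,1) — stop
  → r_4 = 0.3313
beam 5: φ=45°, α=240°
  cosα=-0.5000 sinα=-0.8660 | (2,1) | tMaxX 0.6400 tMaxY 0.4503 | tΔX 2.0000 tΔY 1.1547
    t=0.4503 [y] (2,0) — stop
  → r_5 = 0.4503
beam 6: φ=90°, α=285°
  cosα=0.2588 sinα=-0.9659 | (2,1) | tMaxX 2.6273 tMaxY 0.4038 | tΔX 3.8637 tΔY 1.0353
    t=0.4038 [y] (2,0) — stop
  → r_6 = 0.4038
beam 7: φ=135°, α=330°
  cosα=0.8660 sinα=-0.5000 | (2,1) | tMaxX 0.7852 tMaxY 0.7800 | tΔX 1.1547 tΔY 2.0000
    t=0.7800 [y] (2,0) — stop
  → r_7 = 0.7800

ranges = [5.3600, 4.7726, 0.3695, 0.3313, 0.4503, 0.4038, 0.7800]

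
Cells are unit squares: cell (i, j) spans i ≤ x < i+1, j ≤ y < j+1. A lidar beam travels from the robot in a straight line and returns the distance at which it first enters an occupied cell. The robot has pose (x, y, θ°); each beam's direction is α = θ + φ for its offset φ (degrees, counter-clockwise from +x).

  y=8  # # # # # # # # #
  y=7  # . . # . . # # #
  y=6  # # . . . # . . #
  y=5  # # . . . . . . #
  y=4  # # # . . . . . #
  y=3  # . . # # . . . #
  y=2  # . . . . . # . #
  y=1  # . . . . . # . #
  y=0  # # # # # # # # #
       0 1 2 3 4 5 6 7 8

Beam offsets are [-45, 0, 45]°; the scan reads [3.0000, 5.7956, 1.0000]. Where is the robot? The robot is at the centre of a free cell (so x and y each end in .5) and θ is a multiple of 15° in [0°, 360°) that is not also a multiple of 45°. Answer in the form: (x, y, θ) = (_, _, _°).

Enumerate (i+0.5, j+0.5, θ) over the 37 free cells and 16 admissible headings. For each, cast all 3 beams and compare to the given ranges.
  (5.5, 4.5, 255°): beam 1 = 1.0000 ≠ 3.0000 ✗
  (6.5, 6.5, 150°): beam 1 = 0.5176 ≠ 3.0000 ✗
  (7.5, 5.5, 255°): beam 2 = 2.5882 ≠ 5.7956 ✗
  …
  (4.5, 7.5, 285°): r_1=3.0000, r_2=5.7956, r_3=1.0000 — all match ✓
Only this pose fits every beam.

(x, y, θ) = (4.5, 7.5, 285°)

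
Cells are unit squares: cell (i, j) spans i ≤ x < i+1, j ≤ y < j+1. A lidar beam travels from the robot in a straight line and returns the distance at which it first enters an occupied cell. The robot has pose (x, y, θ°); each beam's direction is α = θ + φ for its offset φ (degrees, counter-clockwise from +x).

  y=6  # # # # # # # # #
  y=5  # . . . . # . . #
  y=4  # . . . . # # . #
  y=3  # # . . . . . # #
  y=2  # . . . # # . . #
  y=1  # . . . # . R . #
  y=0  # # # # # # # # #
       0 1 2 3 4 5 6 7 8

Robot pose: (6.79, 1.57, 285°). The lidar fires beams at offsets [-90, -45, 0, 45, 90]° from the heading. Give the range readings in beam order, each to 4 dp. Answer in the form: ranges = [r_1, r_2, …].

ranges = [1.8531, 0.6582, 0.5901, 1.1400, 1.2527]

beam 1: φ=-90°, α=195°
  dir = (cos 195°, sin 195°) = (-0.9659, -0.2588); from cell (6,1)
  next x-line at t=0.8179, next y-line at t=2.2023; Δt_x=1.0353, Δt_y=3.8637
    x: enter (5,1) at t=0.8179
    x: enter (4,1) at t=1.8531 ← occupied
  → r_1 = 1.8531
beam 2: φ=-45°, α=240°
  dir = (cos 240°, sin 240°) = (-0.5000, -0.8660); from cell (6,1)
  next x-line at t=1.5800, next y-line at t=0.6582; Δt_x=2.0000, Δt_y=1.1547
    y: enter (6,0) at t=0.6582 ← occupied
  → r_2 = 0.6582
beam 3: φ=0°, α=285°
  dir = (cos 285°, sin 285°) = (0.2588, -0.9659); from cell (6,1)
  next x-line at t=0.8114, next y-line at t=0.5901; Δt_x=3.8637, Δt_y=1.0353
    y: enter (6,0) at t=0.5901 ← occupied
  → r_3 = 0.5901
beam 4: φ=45°, α=330°
  dir = (cos 330°, sin 330°) = (0.8660, -0.5000); from cell (6,1)
  next x-line at t=0.2425, next y-line at t=1.1400; Δt_x=1.1547, Δt_y=2.0000
    x: enter (7,1) at t=0.2425
    y: enter (7,0) at t=1.1400 ← occupied
  → r_4 = 1.1400
beam 5: φ=90°, α=15°
  dir = (cos 15°, sin 15°) = (0.9659, 0.2588); from cell (6,1)
  next x-line at t=0.2174, next y-line at t=1.6614; Δt_x=1.0353, Δt_y=3.8637
    x: enter (7,1) at t=0.2174
    x: enter (8,1) at t=1.2527 ← occupied
  → r_5 = 1.2527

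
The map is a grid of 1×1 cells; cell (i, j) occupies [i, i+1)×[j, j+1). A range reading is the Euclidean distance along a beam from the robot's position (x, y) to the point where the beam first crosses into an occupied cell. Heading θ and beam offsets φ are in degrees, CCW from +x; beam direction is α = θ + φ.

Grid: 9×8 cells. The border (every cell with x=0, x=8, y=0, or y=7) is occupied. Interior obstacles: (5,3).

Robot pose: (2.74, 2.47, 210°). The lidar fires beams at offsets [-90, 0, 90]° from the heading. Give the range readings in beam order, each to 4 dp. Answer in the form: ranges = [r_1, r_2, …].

beam 1: φ=-90°, α=120°
  direction (-0.5000, 0.8660); cell (2,2); t to first gridline: x 1.4800, y 0.6120 (then +2.0000 / +1.1547)
    (2,3) via y @ 0.6120
    (1,3) via x @ 1.4800
    (1,4) via y @ 1.7667
    (1,5) via y @ 2.9214
    (0,5) via x @ 3.4800  # hit
  → r_1 = 3.4800
beam 2: φ=0°, α=210°
  direction (-0.8660, -0.5000); cell (2,2); t to first gridline: x 0.8545, y 0.9400 (then +1.1547 / +2.0000)
    (1,2) via x @ 0.8545
    (1,1) via y @ 0.9400
    (0,1) via x @ 2.0092  # hit
  → r_2 = 2.0092
beam 3: φ=90°, α=300°
  direction (0.5000, -0.8660); cell (2,2); t to first gridline: x 0.5200, y 0.5427 (then +2.0000 / +1.1547)
    (3,2) via x @ 0.5200
    (3,1) via y @ 0.5427
    (3,0) via y @ 1.6974  # hit
  → r_3 = 1.6974

ranges = [3.4800, 2.0092, 1.6974]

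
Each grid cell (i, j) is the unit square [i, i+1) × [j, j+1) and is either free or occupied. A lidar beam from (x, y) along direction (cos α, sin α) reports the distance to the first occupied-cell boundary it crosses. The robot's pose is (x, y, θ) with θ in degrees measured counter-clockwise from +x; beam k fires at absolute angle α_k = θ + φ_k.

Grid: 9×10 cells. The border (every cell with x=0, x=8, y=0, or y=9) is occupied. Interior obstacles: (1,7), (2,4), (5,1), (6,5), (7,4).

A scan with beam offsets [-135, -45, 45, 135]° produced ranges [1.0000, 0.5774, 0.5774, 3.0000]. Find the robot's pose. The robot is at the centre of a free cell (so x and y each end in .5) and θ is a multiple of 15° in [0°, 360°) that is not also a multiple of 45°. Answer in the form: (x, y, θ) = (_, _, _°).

(x, y, θ) = (4.5, 1.5, 345°)

The pose lattice has 51·16 = 816 candidates. Test each by forward raycasting.
  (5.5, 6.5, 255°): beam 1 = 2.8868 ≠ 1.0000 ✗
  (3.5, 1.5, 165°): beam 1 = 5.0000 ≠ 1.0000 ✗
  (3.5, 7.5, 195°): beam 1 = 1.7321 ≠ 1.0000 ✗
  …
  (4.5, 1.5, 345°): r_1=1.0000, r_2=0.5774, r_3=0.5774, r_4=3.0000 — all match ✓
No second candidate reproduces the full scan.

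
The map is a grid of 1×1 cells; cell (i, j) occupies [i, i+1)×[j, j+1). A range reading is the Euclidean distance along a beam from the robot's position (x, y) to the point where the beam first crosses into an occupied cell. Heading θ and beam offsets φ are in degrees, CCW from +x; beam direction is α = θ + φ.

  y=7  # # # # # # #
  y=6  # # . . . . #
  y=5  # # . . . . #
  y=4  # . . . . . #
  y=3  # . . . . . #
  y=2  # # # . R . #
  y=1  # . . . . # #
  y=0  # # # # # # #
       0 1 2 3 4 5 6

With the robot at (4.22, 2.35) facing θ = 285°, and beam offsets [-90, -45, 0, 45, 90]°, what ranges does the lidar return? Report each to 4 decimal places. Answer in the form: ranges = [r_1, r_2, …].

ranges = [1.2630, 1.5588, 1.3976, 0.9007, 1.8428]

beam 1: φ=-90°, α=195°
  direction (-0.9659, -0.2588); cell (4,2); t to first gridline: x 0.2278, y 1.3523 (then +1.0353 / +3.8637)
    (3,2) via x @ 0.2278
    (2,2) via x @ 1.2630  # hit
  → r_1 = 1.2630
beam 2: φ=-45°, α=240°
  direction (-0.5000, -0.8660); cell (4,2); t to first gridline: x 0.4400, y 0.4041 (then +2.0000 / +1.1547)
    (4,1) via y @ 0.4041
    (3,1) via x @ 0.4400
    (3,0) via y @ 1.5588  # hit
  → r_2 = 1.5588
beam 3: φ=0°, α=285°
  direction (0.2588, -0.9659); cell (4,2); t to first gridline: x 3.0137, y 0.3623 (then +3.8637 / +1.0353)
    (4,1) via y @ 0.3623
    (4,0) via y @ 1.3976  # hit
  → r_3 = 1.3976
beam 4: φ=45°, α=330°
  direction (0.8660, -0.5000); cell (4,2); t to first gridline: x 0.9007, y 0.7000 (then +1.1547 / +2.0000)
    (4,1) via y @ 0.7000
    (5,1) via x @ 0.9007  # hit
  → r_4 = 0.9007
beam 5: φ=90°, α=15°
  direction (0.9659, 0.2588); cell (4,2); t to first gridline: x 0.8075, y 2.5114 (then +1.0353 / +3.8637)
    (5,2) via x @ 0.8075
    (6,2) via x @ 1.8428  # hit
  → r_5 = 1.8428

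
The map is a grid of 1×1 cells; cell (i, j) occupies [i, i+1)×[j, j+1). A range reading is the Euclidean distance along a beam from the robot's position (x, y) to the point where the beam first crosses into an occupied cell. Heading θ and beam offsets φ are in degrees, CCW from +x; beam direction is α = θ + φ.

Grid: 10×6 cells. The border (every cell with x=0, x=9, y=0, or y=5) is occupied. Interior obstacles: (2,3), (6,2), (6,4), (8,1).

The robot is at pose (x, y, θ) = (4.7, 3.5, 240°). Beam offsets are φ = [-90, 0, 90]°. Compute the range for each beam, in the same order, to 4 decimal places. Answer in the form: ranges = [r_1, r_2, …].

ranges = [3.0000, 2.8868, 1.5011]

beam 1: φ=-90°, α=150°
  direction (-0.8660, 0.5000); cell (4,3); t to first gridline: x 0.8083, y 1.0000 (then +1.1547 / +2.0000)
    (3,3) via x @ 0.8083
    (3,4) via y @ 1.0000
    (2,4) via x @ 1.9630
    (2,5) via y @ 3.0000  # hit
  → r_1 = 3.0000
beam 2: φ=0°, α=240°
  direction (-0.5000, -0.8660); cell (4,3); t to first gridline: x 1.4000, y 0.5774 (then +2.0000 / +1.1547)
    (4,2) via y @ 0.5774
    (3,2) via x @ 1.4000
    (3,1) via y @ 1.7321
    (3,0) via y @ 2.8868  # hit
  → r_2 = 2.8868
beam 3: φ=90°, α=330°
  direction (0.8660, -0.5000); cell (4,3); t to first gridline: x 0.3464, y 1.0000 (then +1.1547 / +2.0000)
    (5,3) via x @ 0.3464
    (5,2) via y @ 1.0000
    (6,2) via x @ 1.5011  # hit
  → r_3 = 1.5011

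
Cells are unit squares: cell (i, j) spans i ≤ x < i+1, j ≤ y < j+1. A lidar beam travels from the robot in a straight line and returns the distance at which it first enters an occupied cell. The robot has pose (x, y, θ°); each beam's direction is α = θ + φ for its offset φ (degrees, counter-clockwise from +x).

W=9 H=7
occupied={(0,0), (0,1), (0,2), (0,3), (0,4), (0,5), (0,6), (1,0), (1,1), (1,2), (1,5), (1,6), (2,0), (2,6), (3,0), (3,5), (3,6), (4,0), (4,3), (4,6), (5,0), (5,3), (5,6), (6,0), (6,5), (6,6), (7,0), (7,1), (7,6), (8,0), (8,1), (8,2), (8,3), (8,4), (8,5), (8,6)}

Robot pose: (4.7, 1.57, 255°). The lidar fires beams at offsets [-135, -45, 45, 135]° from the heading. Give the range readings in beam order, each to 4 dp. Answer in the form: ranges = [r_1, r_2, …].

beam 1: φ=-135°, α=120°
  dir = (cos 120°, sin 120°) = (-0.5000, 0.8660); from cell (4,1)
  next x-line at t=1.4000, next y-line at t=0.4965; Δt_x=2.0000, Δt_y=1.1547
    y: enter (4,2) at t=0.4965
    x: enter (3,2) at t=1.4000
    y: enter (3,3) at t=1.6512
    y: enter (3,4) at t=2.8059
    x: enter (2,4) at t=3.4000
    y: enter (2,5) at t=3.9606
    y: enter (2,6) at t=5.1153 ← occupied
  → r_1 = 5.1153
beam 2: φ=-45°, α=210°
  dir = (cos 210°, sin 210°) = (-0.8660, -0.5000); from cell (4,1)
  next x-line at t=0.8083, next y-line at t=1.1400; Δt_x=1.1547, Δt_y=2.0000
    x: enter (3,1) at t=0.8083
    y: enter (3,0) at t=1.1400 ← occupied
  → r_2 = 1.1400
beam 3: φ=45°, α=300°
  dir = (cos 300°, sin 300°) = (0.5000, -0.8660); from cell (4,1)
  next x-line at t=0.6000, next y-line at t=0.6582; Δt_x=2.0000, Δt_y=1.1547
    x: enter (5,1) at t=0.6000
    y: enter (5,0) at t=0.6582 ← occupied
  → r_3 = 0.6582
beam 4: φ=135°, α=30°
  dir = (cos 30°, sin 30°) = (0.8660, 0.5000); from cell (4,1)
  next x-line at t=0.3464, next y-line at t=0.8600; Δt_x=1.1547, Δt_y=2.0000
    x: enter (5,1) at t=0.3464
    y: enter (5,2) at t=0.8600
    x: enter (6,2) at t=1.5011
    x: enter (7,2) at t=2.6558
    y: enter (7,3) at t=2.8600
    x: enter (8,3) at t=3.8105 ← occupied
  → r_4 = 3.8105

ranges = [5.1153, 1.1400, 0.6582, 3.8105]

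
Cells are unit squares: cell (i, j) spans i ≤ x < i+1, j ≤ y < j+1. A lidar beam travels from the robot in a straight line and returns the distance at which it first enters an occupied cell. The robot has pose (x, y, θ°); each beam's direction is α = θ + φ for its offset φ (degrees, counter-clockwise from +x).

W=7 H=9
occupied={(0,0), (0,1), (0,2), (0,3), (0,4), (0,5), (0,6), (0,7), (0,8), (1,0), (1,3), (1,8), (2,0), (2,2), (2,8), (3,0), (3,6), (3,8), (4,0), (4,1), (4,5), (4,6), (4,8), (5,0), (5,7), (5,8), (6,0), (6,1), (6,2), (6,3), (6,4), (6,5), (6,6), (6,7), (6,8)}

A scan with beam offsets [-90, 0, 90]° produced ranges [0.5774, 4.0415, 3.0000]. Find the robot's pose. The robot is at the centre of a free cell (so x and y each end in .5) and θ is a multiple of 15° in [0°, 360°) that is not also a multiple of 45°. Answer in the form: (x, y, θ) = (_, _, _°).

(x, y, θ) = (2.5, 3.5, 30°)

The pose lattice has 28·16 = 448 candidates. Test each by forward raycasting.
  (1.5, 6.5, 60°): beam 1 = 2.8868 ≠ 0.5774 ✗
  (5.5, 5.5, 255°): beam 1 = 0.5176 ≠ 0.5774 ✗
  (5.5, 5.5, 345°): beam 1 = 3.6235 ≠ 0.5774 ✗
  …
  (2.5, 3.5, 30°): r_1=0.5774, r_2=4.0415, r_3=3.0000 — all match ✓
Unique over the lattice → pose = (2.5, 3.5, 30°).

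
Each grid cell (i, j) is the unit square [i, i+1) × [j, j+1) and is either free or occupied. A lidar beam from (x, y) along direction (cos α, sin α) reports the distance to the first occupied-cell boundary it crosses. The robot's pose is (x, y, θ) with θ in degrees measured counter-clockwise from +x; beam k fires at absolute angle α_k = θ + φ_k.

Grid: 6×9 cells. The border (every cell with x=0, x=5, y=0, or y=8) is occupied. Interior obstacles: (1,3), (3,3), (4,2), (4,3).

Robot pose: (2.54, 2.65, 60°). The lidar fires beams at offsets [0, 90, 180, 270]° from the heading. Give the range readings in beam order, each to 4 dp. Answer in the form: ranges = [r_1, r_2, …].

beam 1: φ=0°, α=60°
  direction (0.5000, 0.8660); cell (2,2); t to first gridline: x 0.9200, y 0.4041 (then +2.0000 / +1.1547)
    (2,3) via y @ 0.4041
    (3,3) via x @ 0.9200  # hit
  → r_1 = 0.9200
beam 2: φ=90°, α=150°
  direction (-0.8660, 0.5000); cell (2,2); t to first gridline: x 0.6235, y 0.7000 (then +1.1547 / +2.0000)
    (1,2) via x @ 0.6235
    (1,3) via y @ 0.7000  # hit
  → r_2 = 0.7000
beam 3: φ=180°, α=240°
  direction (-0.5000, -0.8660); cell (2,2); t to first gridline: x 1.0800, y 0.7506 (then +2.0000 / +1.1547)
    (2,1) via y @ 0.7506
    (1,1) via x @ 1.0800
    (1,0) via y @ 1.9053  # hit
  → r_3 = 1.9053
beam 4: φ=270°, α=330°
  direction (0.8660, -0.5000); cell (2,2); t to first gridline: x 0.5312, y 1.3000 (then +1.1547 / +2.0000)
    (3,2) via x @ 0.5312
    (3,1) via y @ 1.3000
    (4,1) via x @ 1.6859
    (5,1) via x @ 2.8406  # hit
  → r_4 = 2.8406

ranges = [0.9200, 0.7000, 1.9053, 2.8406]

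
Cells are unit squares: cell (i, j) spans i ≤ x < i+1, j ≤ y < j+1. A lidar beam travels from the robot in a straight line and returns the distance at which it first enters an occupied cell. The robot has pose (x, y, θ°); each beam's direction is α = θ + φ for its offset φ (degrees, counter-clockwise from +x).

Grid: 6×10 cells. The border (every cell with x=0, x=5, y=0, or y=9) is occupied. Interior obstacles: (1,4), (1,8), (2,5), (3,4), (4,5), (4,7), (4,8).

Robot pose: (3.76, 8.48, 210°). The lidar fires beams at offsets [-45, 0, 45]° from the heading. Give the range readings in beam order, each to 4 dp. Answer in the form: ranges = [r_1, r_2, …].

beam 1: φ=-45°, α=165°
  direction (-0.9659, 0.2588); cell (3,8); t to first gridline: x 0.7868, y 2.0091 (then +1.0353 / +3.8637)
    (2,8) via x @ 0.7868
    (1,8) via x @ 1.8221  # hit
  → r_1 = 1.8221
beam 2: φ=0°, α=210°
  direction (-0.8660, -0.5000); cell (3,8); t to first gridline: x 0.8776, y 0.9600 (then +1.1547 / +2.0000)
    (2,8) via x @ 0.8776
    (2,7) via y @ 0.9600
    (1,7) via x @ 2.0323
    (1,6) via y @ 2.9600
    (0,6) via x @ 3.1870  # hit
  → r_2 = 3.1870
beam 3: φ=45°, α=255°
  direction (-0.2588, -0.9659); cell (3,8); t to first gridline: x 2.9364, y 0.4969 (then +3.8637 / +1.0353)
    (3,7) via y @ 0.4969
    (3,6) via y @ 1.5322
    (3,5) via y @ 2.5675
    (2,5) via x @ 2.9364  # hit
  → r_3 = 2.9364

ranges = [1.8221, 3.1870, 2.9364]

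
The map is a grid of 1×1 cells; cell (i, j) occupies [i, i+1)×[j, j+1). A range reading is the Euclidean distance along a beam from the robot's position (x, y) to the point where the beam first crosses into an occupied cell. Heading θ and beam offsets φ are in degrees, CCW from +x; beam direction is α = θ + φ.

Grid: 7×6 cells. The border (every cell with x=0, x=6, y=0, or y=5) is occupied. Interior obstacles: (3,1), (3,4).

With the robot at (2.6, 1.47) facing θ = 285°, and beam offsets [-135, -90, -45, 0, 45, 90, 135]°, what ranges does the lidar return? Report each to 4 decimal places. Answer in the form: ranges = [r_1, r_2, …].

ranges = [1.8475, 1.6564, 0.5427, 0.4866, 0.4619, 0.4141, 4.0761]

beam 1: φ=-135°, α=150°
  dir = (cos 150°, sin 150°) = (-0.8660, 0.5000); from cell (2,1)
  next x-line at t=0.6928, next y-line at t=1.0600; Δt_x=1.1547, Δt_y=2.0000
    x: enter (1,1) at t=0.6928
    y: enter (1,2) at t=1.0600
    x: enter (0,2) at t=1.8475 ← occupied
  → r_1 = 1.8475
beam 2: φ=-90°, α=195°
  dir = (cos 195°, sin 195°) = (-0.9659, -0.2588); from cell (2,1)
  next x-line at t=0.6212, next y-line at t=1.8159; Δt_x=1.0353, Δt_y=3.8637
    x: enter (1,1) at t=0.6212
    x: enter (0,1) at t=1.6564 ← occupied
  → r_2 = 1.6564
beam 3: φ=-45°, α=240°
  dir = (cos 240°, sin 240°) = (-0.5000, -0.8660); from cell (2,1)
  next x-line at t=1.2000, next y-line at t=0.5427; Δt_x=2.0000, Δt_y=1.1547
    y: enter (2,0) at t=0.5427 ← occupied
  → r_3 = 0.5427
beam 4: φ=0°, α=285°
  dir = (cos 285°, sin 285°) = (0.2588, -0.9659); from cell (2,1)
  next x-line at t=1.5455, next y-line at t=0.4866; Δt_x=3.8637, Δt_y=1.0353
    y: enter (2,0) at t=0.4866 ← occupied
  → r_4 = 0.4866
beam 5: φ=45°, α=330°
  dir = (cos 330°, sin 330°) = (0.8660, -0.5000); from cell (2,1)
  next x-line at t=0.4619, next y-line at t=0.9400; Δt_x=1.1547, Δt_y=2.0000
    x: enter (3,1) at t=0.4619 ← occupied
  → r_5 = 0.4619
beam 6: φ=90°, α=15°
  dir = (cos 15°, sin 15°) = (0.9659, 0.2588); from cell (2,1)
  next x-line at t=0.4141, next y-line at t=2.0478; Δt_x=1.0353, Δt_y=3.8637
    x: enter (3,1) at t=0.4141 ← occupied
  → r_6 = 0.4141
beam 7: φ=135°, α=60°
  dir = (cos 60°, sin 60°) = (0.5000, 0.8660); from cell (2,1)
  next x-line at t=0.8000, next y-line at t=0.6120; Δt_x=2.0000, Δt_y=1.1547
    y: enter (2,2) at t=0.6120
    x: enter (3,2) at t=0.8000
    y: enter (3,3) at t=1.7667
    x: enter (4,3) at t=2.8000
    y: enter (4,4) at t=2.9214
    y: enter (4,5) at t=4.0761 ← occupied
  → r_7 = 4.0761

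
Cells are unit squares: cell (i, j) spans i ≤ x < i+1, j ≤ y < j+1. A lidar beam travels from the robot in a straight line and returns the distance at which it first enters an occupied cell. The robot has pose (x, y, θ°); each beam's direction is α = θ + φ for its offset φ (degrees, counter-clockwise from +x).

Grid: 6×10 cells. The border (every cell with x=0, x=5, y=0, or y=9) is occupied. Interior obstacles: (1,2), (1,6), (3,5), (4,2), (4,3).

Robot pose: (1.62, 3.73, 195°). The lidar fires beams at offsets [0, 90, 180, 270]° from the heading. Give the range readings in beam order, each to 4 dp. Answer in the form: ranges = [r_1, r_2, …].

ranges = [0.6419, 0.7558, 3.4992, 2.3501]

beam 1: φ=0°, α=195°
  d=(-0.9659,-0.2588)  start (1,3)  tX=0.6419 tY=2.8205  stride 1/|dx|=1.0353 1/|dy|=3.8637
    cross x-line → (0,3), t=0.6419 (wall)
  → r_1 = 0.6419
beam 2: φ=90°, α=285°
  d=(0.2588,-0.9659)  start (1,3)  tX=1.4682 tY=0.7558  stride 1/|dx|=3.8637 1/|dy|=1.0353
    cross y-line → (1,2), t=0.7558 (wall)
  → r_2 = 0.7558
beam 3: φ=180°, α=15°
  d=(0.9659,0.2588)  start (1,3)  tX=0.3934 tY=1.0432  stride 1/|dx|=1.0353 1/|dy|=3.8637
    cross x-line → (2,3), t=0.3934
    cross y-line → (2,4), t=1.0432
    cross x-line → (3,4), t=1.4287
    cross x-line → (4,4), t=2.4640
    cross x-line → (5,4), t=3.4992 (wall)
  → r_3 = 3.4992
beam 4: φ=270°, α=105°
  d=(-0.2588,0.9659)  start (1,3)  tX=2.3955 tY=0.2795  stride 1/|dx|=3.8637 1/|dy|=1.0353
    cross y-line → (1,4), t=0.2795
    cross y-line → (1,5), t=1.3148
    cross y-line → (1,6), t=2.3501 (wall)
  → r_4 = 2.3501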